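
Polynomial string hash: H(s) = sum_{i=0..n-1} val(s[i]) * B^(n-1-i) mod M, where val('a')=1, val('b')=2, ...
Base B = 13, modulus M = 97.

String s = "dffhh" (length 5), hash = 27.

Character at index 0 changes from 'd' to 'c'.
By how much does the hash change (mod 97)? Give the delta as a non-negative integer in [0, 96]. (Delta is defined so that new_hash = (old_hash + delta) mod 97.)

Answer: 54

Derivation:
Delta formula: (val(new) - val(old)) * B^(n-1-k) mod M
  val('c') - val('d') = 3 - 4 = -1
  B^(n-1-k) = 13^4 mod 97 = 43
  Delta = -1 * 43 mod 97 = 54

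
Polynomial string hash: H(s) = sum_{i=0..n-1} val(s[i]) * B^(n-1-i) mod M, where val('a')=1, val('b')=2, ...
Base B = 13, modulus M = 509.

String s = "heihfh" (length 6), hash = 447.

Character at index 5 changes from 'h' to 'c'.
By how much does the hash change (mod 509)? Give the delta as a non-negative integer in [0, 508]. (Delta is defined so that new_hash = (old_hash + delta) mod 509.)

Delta formula: (val(new) - val(old)) * B^(n-1-k) mod M
  val('c') - val('h') = 3 - 8 = -5
  B^(n-1-k) = 13^0 mod 509 = 1
  Delta = -5 * 1 mod 509 = 504

Answer: 504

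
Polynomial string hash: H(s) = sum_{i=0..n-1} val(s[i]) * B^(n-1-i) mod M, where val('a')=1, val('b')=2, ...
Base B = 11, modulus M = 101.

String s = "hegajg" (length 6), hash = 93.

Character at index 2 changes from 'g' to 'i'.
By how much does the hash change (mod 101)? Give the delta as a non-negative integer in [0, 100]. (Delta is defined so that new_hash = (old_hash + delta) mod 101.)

Delta formula: (val(new) - val(old)) * B^(n-1-k) mod M
  val('i') - val('g') = 9 - 7 = 2
  B^(n-1-k) = 11^3 mod 101 = 18
  Delta = 2 * 18 mod 101 = 36

Answer: 36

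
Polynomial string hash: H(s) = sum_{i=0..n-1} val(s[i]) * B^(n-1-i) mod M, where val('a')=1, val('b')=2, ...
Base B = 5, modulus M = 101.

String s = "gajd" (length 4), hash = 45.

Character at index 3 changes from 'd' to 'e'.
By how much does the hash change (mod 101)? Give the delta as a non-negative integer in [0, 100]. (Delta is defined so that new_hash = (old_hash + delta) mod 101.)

Answer: 1

Derivation:
Delta formula: (val(new) - val(old)) * B^(n-1-k) mod M
  val('e') - val('d') = 5 - 4 = 1
  B^(n-1-k) = 5^0 mod 101 = 1
  Delta = 1 * 1 mod 101 = 1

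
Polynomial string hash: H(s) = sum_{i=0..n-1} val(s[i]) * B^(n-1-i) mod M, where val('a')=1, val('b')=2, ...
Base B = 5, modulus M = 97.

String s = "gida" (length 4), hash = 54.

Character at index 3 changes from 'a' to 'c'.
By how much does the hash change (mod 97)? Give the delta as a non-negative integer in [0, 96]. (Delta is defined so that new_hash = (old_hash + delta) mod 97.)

Delta formula: (val(new) - val(old)) * B^(n-1-k) mod M
  val('c') - val('a') = 3 - 1 = 2
  B^(n-1-k) = 5^0 mod 97 = 1
  Delta = 2 * 1 mod 97 = 2

Answer: 2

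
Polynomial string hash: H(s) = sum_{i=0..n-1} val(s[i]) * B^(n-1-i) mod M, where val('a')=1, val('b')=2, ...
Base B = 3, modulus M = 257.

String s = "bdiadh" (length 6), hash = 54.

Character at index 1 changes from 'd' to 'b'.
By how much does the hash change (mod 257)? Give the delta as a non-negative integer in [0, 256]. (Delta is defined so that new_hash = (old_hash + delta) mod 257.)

Delta formula: (val(new) - val(old)) * B^(n-1-k) mod M
  val('b') - val('d') = 2 - 4 = -2
  B^(n-1-k) = 3^4 mod 257 = 81
  Delta = -2 * 81 mod 257 = 95

Answer: 95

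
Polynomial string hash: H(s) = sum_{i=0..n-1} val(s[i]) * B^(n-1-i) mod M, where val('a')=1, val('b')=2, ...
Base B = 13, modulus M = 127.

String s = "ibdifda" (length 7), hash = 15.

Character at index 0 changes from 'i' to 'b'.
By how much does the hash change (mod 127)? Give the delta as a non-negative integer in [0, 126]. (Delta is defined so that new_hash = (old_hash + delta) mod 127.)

Answer: 52

Derivation:
Delta formula: (val(new) - val(old)) * B^(n-1-k) mod M
  val('b') - val('i') = 2 - 9 = -7
  B^(n-1-k) = 13^6 mod 127 = 47
  Delta = -7 * 47 mod 127 = 52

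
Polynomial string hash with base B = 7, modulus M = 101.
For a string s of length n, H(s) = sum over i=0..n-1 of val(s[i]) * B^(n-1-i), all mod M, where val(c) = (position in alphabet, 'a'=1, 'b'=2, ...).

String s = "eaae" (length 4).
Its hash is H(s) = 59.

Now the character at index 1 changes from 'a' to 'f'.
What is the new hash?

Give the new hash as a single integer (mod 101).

val('a') = 1, val('f') = 6
Position k = 1, exponent = n-1-k = 2
B^2 mod M = 7^2 mod 101 = 49
Delta = (6 - 1) * 49 mod 101 = 43
New hash = (59 + 43) mod 101 = 1

Answer: 1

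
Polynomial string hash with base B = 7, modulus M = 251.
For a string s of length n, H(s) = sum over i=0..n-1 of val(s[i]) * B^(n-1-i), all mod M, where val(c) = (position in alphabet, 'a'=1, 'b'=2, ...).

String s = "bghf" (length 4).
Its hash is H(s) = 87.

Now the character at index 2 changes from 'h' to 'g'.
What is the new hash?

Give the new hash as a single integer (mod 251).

Answer: 80

Derivation:
val('h') = 8, val('g') = 7
Position k = 2, exponent = n-1-k = 1
B^1 mod M = 7^1 mod 251 = 7
Delta = (7 - 8) * 7 mod 251 = 244
New hash = (87 + 244) mod 251 = 80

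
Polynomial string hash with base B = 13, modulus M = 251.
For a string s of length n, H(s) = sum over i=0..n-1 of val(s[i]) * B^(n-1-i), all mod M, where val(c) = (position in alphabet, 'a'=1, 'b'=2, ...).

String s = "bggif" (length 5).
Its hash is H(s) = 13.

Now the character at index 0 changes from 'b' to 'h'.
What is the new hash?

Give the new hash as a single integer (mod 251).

Answer: 197

Derivation:
val('b') = 2, val('h') = 8
Position k = 0, exponent = n-1-k = 4
B^4 mod M = 13^4 mod 251 = 198
Delta = (8 - 2) * 198 mod 251 = 184
New hash = (13 + 184) mod 251 = 197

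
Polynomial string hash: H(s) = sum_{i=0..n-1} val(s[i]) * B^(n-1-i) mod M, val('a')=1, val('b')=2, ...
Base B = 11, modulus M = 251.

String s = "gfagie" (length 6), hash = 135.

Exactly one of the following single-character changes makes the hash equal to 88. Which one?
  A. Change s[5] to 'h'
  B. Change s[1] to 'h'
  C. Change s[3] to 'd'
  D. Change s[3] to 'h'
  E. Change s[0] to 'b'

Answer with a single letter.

Answer: E

Derivation:
Option A: s[5]='e'->'h', delta=(8-5)*11^0 mod 251 = 3, hash=135+3 mod 251 = 138
Option B: s[1]='f'->'h', delta=(8-6)*11^4 mod 251 = 166, hash=135+166 mod 251 = 50
Option C: s[3]='g'->'d', delta=(4-7)*11^2 mod 251 = 139, hash=135+139 mod 251 = 23
Option D: s[3]='g'->'h', delta=(8-7)*11^2 mod 251 = 121, hash=135+121 mod 251 = 5
Option E: s[0]='g'->'b', delta=(2-7)*11^5 mod 251 = 204, hash=135+204 mod 251 = 88 <-- target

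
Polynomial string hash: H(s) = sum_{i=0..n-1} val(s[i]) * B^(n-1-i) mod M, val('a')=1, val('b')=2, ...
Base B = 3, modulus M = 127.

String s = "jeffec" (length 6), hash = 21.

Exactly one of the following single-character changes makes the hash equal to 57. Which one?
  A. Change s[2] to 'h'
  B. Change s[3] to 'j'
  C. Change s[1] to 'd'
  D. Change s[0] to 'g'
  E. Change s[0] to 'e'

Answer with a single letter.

Answer: B

Derivation:
Option A: s[2]='f'->'h', delta=(8-6)*3^3 mod 127 = 54, hash=21+54 mod 127 = 75
Option B: s[3]='f'->'j', delta=(10-6)*3^2 mod 127 = 36, hash=21+36 mod 127 = 57 <-- target
Option C: s[1]='e'->'d', delta=(4-5)*3^4 mod 127 = 46, hash=21+46 mod 127 = 67
Option D: s[0]='j'->'g', delta=(7-10)*3^5 mod 127 = 33, hash=21+33 mod 127 = 54
Option E: s[0]='j'->'e', delta=(5-10)*3^5 mod 127 = 55, hash=21+55 mod 127 = 76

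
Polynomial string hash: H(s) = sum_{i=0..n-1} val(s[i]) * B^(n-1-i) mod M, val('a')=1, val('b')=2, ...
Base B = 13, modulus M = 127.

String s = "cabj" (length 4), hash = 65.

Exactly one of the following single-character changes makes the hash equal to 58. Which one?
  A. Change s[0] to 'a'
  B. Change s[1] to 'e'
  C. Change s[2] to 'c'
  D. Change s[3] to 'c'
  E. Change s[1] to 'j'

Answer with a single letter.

Option A: s[0]='c'->'a', delta=(1-3)*13^3 mod 127 = 51, hash=65+51 mod 127 = 116
Option B: s[1]='a'->'e', delta=(5-1)*13^2 mod 127 = 41, hash=65+41 mod 127 = 106
Option C: s[2]='b'->'c', delta=(3-2)*13^1 mod 127 = 13, hash=65+13 mod 127 = 78
Option D: s[3]='j'->'c', delta=(3-10)*13^0 mod 127 = 120, hash=65+120 mod 127 = 58 <-- target
Option E: s[1]='a'->'j', delta=(10-1)*13^2 mod 127 = 124, hash=65+124 mod 127 = 62

Answer: D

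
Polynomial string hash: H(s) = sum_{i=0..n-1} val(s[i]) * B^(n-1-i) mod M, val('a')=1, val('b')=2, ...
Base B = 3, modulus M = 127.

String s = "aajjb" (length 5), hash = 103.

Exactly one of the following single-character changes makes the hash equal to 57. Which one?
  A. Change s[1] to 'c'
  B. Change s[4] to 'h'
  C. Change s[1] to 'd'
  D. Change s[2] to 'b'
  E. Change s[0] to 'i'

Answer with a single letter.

Answer: C

Derivation:
Option A: s[1]='a'->'c', delta=(3-1)*3^3 mod 127 = 54, hash=103+54 mod 127 = 30
Option B: s[4]='b'->'h', delta=(8-2)*3^0 mod 127 = 6, hash=103+6 mod 127 = 109
Option C: s[1]='a'->'d', delta=(4-1)*3^3 mod 127 = 81, hash=103+81 mod 127 = 57 <-- target
Option D: s[2]='j'->'b', delta=(2-10)*3^2 mod 127 = 55, hash=103+55 mod 127 = 31
Option E: s[0]='a'->'i', delta=(9-1)*3^4 mod 127 = 13, hash=103+13 mod 127 = 116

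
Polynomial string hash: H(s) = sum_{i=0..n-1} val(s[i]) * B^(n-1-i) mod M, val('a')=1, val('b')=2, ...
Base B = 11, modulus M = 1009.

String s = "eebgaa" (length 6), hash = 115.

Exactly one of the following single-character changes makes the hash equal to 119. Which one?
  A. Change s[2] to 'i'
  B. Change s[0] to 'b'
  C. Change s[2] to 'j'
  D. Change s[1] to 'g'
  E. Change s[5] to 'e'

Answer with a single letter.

Option A: s[2]='b'->'i', delta=(9-2)*11^3 mod 1009 = 236, hash=115+236 mod 1009 = 351
Option B: s[0]='e'->'b', delta=(2-5)*11^5 mod 1009 = 158, hash=115+158 mod 1009 = 273
Option C: s[2]='b'->'j', delta=(10-2)*11^3 mod 1009 = 558, hash=115+558 mod 1009 = 673
Option D: s[1]='e'->'g', delta=(7-5)*11^4 mod 1009 = 21, hash=115+21 mod 1009 = 136
Option E: s[5]='a'->'e', delta=(5-1)*11^0 mod 1009 = 4, hash=115+4 mod 1009 = 119 <-- target

Answer: E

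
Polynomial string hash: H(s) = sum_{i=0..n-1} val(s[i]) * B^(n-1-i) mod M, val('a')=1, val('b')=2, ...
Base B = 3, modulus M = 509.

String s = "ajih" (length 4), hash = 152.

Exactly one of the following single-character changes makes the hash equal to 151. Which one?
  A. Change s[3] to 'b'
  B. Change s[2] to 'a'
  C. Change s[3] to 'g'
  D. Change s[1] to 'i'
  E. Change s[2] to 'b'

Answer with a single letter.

Option A: s[3]='h'->'b', delta=(2-8)*3^0 mod 509 = 503, hash=152+503 mod 509 = 146
Option B: s[2]='i'->'a', delta=(1-9)*3^1 mod 509 = 485, hash=152+485 mod 509 = 128
Option C: s[3]='h'->'g', delta=(7-8)*3^0 mod 509 = 508, hash=152+508 mod 509 = 151 <-- target
Option D: s[1]='j'->'i', delta=(9-10)*3^2 mod 509 = 500, hash=152+500 mod 509 = 143
Option E: s[2]='i'->'b', delta=(2-9)*3^1 mod 509 = 488, hash=152+488 mod 509 = 131

Answer: C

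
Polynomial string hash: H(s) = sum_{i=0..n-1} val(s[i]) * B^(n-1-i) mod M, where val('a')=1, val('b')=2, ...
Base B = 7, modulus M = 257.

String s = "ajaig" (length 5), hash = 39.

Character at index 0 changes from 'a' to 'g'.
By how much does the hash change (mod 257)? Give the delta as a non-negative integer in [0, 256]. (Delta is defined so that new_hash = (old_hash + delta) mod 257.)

Delta formula: (val(new) - val(old)) * B^(n-1-k) mod M
  val('g') - val('a') = 7 - 1 = 6
  B^(n-1-k) = 7^4 mod 257 = 88
  Delta = 6 * 88 mod 257 = 14

Answer: 14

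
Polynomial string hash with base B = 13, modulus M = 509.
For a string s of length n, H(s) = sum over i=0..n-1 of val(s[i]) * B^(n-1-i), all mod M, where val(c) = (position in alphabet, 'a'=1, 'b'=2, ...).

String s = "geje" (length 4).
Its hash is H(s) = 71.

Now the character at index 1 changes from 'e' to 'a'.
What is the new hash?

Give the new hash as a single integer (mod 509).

Answer: 413

Derivation:
val('e') = 5, val('a') = 1
Position k = 1, exponent = n-1-k = 2
B^2 mod M = 13^2 mod 509 = 169
Delta = (1 - 5) * 169 mod 509 = 342
New hash = (71 + 342) mod 509 = 413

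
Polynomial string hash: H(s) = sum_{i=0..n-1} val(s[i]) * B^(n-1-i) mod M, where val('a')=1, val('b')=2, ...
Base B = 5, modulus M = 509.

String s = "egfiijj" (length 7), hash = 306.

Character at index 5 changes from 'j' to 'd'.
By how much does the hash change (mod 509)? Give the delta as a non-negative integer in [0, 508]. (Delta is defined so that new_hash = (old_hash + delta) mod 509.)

Answer: 479

Derivation:
Delta formula: (val(new) - val(old)) * B^(n-1-k) mod M
  val('d') - val('j') = 4 - 10 = -6
  B^(n-1-k) = 5^1 mod 509 = 5
  Delta = -6 * 5 mod 509 = 479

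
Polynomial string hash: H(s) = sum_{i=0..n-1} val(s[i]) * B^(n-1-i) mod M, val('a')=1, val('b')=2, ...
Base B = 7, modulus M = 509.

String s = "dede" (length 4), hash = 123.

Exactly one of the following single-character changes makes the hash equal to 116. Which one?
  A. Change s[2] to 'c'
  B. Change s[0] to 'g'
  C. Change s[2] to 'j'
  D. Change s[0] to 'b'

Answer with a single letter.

Answer: A

Derivation:
Option A: s[2]='d'->'c', delta=(3-4)*7^1 mod 509 = 502, hash=123+502 mod 509 = 116 <-- target
Option B: s[0]='d'->'g', delta=(7-4)*7^3 mod 509 = 11, hash=123+11 mod 509 = 134
Option C: s[2]='d'->'j', delta=(10-4)*7^1 mod 509 = 42, hash=123+42 mod 509 = 165
Option D: s[0]='d'->'b', delta=(2-4)*7^3 mod 509 = 332, hash=123+332 mod 509 = 455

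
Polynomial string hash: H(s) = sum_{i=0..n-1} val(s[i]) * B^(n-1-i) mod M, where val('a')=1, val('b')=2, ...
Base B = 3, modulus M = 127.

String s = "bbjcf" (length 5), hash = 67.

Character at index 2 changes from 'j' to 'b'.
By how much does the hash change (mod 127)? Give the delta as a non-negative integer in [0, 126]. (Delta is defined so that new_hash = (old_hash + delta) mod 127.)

Delta formula: (val(new) - val(old)) * B^(n-1-k) mod M
  val('b') - val('j') = 2 - 10 = -8
  B^(n-1-k) = 3^2 mod 127 = 9
  Delta = -8 * 9 mod 127 = 55

Answer: 55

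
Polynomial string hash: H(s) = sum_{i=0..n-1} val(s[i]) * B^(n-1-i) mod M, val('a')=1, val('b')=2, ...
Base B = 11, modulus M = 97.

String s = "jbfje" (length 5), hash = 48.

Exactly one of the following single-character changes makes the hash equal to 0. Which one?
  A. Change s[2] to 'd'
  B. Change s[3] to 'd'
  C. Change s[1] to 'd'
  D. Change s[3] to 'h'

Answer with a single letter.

Option A: s[2]='f'->'d', delta=(4-6)*11^2 mod 97 = 49, hash=48+49 mod 97 = 0 <-- target
Option B: s[3]='j'->'d', delta=(4-10)*11^1 mod 97 = 31, hash=48+31 mod 97 = 79
Option C: s[1]='b'->'d', delta=(4-2)*11^3 mod 97 = 43, hash=48+43 mod 97 = 91
Option D: s[3]='j'->'h', delta=(8-10)*11^1 mod 97 = 75, hash=48+75 mod 97 = 26

Answer: A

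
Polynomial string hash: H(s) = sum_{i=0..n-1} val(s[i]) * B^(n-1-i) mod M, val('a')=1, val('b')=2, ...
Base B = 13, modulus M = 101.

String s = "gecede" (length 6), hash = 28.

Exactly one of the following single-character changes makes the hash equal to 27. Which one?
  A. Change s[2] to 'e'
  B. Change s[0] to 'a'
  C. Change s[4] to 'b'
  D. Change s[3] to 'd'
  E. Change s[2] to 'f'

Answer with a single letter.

Answer: B

Derivation:
Option A: s[2]='c'->'e', delta=(5-3)*13^3 mod 101 = 51, hash=28+51 mod 101 = 79
Option B: s[0]='g'->'a', delta=(1-7)*13^5 mod 101 = 100, hash=28+100 mod 101 = 27 <-- target
Option C: s[4]='d'->'b', delta=(2-4)*13^1 mod 101 = 75, hash=28+75 mod 101 = 2
Option D: s[3]='e'->'d', delta=(4-5)*13^2 mod 101 = 33, hash=28+33 mod 101 = 61
Option E: s[2]='c'->'f', delta=(6-3)*13^3 mod 101 = 26, hash=28+26 mod 101 = 54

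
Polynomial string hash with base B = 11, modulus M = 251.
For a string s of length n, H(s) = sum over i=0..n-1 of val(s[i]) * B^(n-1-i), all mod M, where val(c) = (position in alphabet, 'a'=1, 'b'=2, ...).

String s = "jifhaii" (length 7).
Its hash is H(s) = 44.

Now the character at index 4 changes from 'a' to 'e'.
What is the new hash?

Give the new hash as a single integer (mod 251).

Answer: 26

Derivation:
val('a') = 1, val('e') = 5
Position k = 4, exponent = n-1-k = 2
B^2 mod M = 11^2 mod 251 = 121
Delta = (5 - 1) * 121 mod 251 = 233
New hash = (44 + 233) mod 251 = 26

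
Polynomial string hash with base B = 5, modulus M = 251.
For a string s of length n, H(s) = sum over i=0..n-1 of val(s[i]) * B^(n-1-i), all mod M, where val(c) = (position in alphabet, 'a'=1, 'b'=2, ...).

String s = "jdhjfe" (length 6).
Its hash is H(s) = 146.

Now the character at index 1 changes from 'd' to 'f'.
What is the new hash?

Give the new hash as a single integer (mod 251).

val('d') = 4, val('f') = 6
Position k = 1, exponent = n-1-k = 4
B^4 mod M = 5^4 mod 251 = 123
Delta = (6 - 4) * 123 mod 251 = 246
New hash = (146 + 246) mod 251 = 141

Answer: 141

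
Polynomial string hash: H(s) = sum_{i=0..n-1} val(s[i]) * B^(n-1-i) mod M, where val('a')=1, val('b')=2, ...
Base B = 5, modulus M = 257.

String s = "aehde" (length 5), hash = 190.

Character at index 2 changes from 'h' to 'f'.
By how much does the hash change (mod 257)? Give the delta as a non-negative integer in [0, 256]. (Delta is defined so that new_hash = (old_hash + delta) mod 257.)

Delta formula: (val(new) - val(old)) * B^(n-1-k) mod M
  val('f') - val('h') = 6 - 8 = -2
  B^(n-1-k) = 5^2 mod 257 = 25
  Delta = -2 * 25 mod 257 = 207

Answer: 207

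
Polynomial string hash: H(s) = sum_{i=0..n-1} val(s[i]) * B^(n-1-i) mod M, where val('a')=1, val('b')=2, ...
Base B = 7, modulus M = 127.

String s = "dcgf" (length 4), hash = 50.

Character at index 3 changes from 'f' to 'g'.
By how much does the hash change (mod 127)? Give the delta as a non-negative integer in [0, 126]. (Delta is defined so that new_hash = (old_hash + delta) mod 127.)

Delta formula: (val(new) - val(old)) * B^(n-1-k) mod M
  val('g') - val('f') = 7 - 6 = 1
  B^(n-1-k) = 7^0 mod 127 = 1
  Delta = 1 * 1 mod 127 = 1

Answer: 1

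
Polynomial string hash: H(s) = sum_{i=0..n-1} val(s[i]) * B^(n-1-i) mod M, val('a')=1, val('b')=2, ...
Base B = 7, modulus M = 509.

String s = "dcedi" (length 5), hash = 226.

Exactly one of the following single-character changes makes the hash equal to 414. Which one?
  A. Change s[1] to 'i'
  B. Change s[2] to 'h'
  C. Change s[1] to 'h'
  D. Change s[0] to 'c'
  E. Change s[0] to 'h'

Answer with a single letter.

Option A: s[1]='c'->'i', delta=(9-3)*7^3 mod 509 = 22, hash=226+22 mod 509 = 248
Option B: s[2]='e'->'h', delta=(8-5)*7^2 mod 509 = 147, hash=226+147 mod 509 = 373
Option C: s[1]='c'->'h', delta=(8-3)*7^3 mod 509 = 188, hash=226+188 mod 509 = 414 <-- target
Option D: s[0]='d'->'c', delta=(3-4)*7^4 mod 509 = 144, hash=226+144 mod 509 = 370
Option E: s[0]='d'->'h', delta=(8-4)*7^4 mod 509 = 442, hash=226+442 mod 509 = 159

Answer: C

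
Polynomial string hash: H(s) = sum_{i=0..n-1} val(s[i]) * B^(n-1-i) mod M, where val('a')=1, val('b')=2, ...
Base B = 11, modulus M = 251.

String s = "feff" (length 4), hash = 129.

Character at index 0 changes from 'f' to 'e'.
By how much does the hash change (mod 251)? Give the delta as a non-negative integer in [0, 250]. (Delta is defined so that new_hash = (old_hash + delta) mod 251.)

Delta formula: (val(new) - val(old)) * B^(n-1-k) mod M
  val('e') - val('f') = 5 - 6 = -1
  B^(n-1-k) = 11^3 mod 251 = 76
  Delta = -1 * 76 mod 251 = 175

Answer: 175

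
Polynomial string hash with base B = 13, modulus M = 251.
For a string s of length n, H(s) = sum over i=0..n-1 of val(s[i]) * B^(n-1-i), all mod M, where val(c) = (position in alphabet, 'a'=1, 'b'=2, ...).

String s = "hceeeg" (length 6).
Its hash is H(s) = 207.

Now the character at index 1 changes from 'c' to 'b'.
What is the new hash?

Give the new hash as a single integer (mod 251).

Answer: 9

Derivation:
val('c') = 3, val('b') = 2
Position k = 1, exponent = n-1-k = 4
B^4 mod M = 13^4 mod 251 = 198
Delta = (2 - 3) * 198 mod 251 = 53
New hash = (207 + 53) mod 251 = 9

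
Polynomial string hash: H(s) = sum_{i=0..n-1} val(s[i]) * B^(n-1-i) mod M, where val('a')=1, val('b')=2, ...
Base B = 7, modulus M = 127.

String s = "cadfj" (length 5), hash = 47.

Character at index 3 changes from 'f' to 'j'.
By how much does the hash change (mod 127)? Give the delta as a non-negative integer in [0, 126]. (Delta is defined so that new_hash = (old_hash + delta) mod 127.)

Answer: 28

Derivation:
Delta formula: (val(new) - val(old)) * B^(n-1-k) mod M
  val('j') - val('f') = 10 - 6 = 4
  B^(n-1-k) = 7^1 mod 127 = 7
  Delta = 4 * 7 mod 127 = 28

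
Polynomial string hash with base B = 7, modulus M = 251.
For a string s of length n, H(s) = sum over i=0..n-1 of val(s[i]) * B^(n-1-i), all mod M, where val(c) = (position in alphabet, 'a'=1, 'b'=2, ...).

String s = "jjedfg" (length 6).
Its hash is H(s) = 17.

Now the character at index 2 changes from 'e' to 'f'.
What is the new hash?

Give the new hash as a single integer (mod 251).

Answer: 109

Derivation:
val('e') = 5, val('f') = 6
Position k = 2, exponent = n-1-k = 3
B^3 mod M = 7^3 mod 251 = 92
Delta = (6 - 5) * 92 mod 251 = 92
New hash = (17 + 92) mod 251 = 109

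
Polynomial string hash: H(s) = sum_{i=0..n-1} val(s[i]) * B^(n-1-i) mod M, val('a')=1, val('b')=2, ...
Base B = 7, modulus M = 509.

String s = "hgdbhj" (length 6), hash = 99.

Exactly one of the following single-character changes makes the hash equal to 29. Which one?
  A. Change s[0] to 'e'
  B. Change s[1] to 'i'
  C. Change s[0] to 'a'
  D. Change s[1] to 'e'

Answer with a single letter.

Answer: C

Derivation:
Option A: s[0]='h'->'e', delta=(5-8)*7^5 mod 509 = 479, hash=99+479 mod 509 = 69
Option B: s[1]='g'->'i', delta=(9-7)*7^4 mod 509 = 221, hash=99+221 mod 509 = 320
Option C: s[0]='h'->'a', delta=(1-8)*7^5 mod 509 = 439, hash=99+439 mod 509 = 29 <-- target
Option D: s[1]='g'->'e', delta=(5-7)*7^4 mod 509 = 288, hash=99+288 mod 509 = 387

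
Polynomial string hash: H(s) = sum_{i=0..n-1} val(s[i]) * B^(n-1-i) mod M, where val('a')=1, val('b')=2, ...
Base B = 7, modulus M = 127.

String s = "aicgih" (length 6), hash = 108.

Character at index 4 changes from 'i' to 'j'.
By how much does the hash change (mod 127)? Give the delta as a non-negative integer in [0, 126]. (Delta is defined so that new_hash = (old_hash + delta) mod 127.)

Answer: 7

Derivation:
Delta formula: (val(new) - val(old)) * B^(n-1-k) mod M
  val('j') - val('i') = 10 - 9 = 1
  B^(n-1-k) = 7^1 mod 127 = 7
  Delta = 1 * 7 mod 127 = 7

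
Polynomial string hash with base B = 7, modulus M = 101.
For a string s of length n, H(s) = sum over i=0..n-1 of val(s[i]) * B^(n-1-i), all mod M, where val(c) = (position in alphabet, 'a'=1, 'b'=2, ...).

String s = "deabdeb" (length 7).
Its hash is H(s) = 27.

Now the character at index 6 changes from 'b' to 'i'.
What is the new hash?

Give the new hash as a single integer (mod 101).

Answer: 34

Derivation:
val('b') = 2, val('i') = 9
Position k = 6, exponent = n-1-k = 0
B^0 mod M = 7^0 mod 101 = 1
Delta = (9 - 2) * 1 mod 101 = 7
New hash = (27 + 7) mod 101 = 34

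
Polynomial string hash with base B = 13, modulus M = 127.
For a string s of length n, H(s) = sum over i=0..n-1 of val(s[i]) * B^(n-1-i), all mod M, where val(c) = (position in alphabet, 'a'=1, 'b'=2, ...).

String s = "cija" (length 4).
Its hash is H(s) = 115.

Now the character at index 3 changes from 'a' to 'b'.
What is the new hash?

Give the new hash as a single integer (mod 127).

Answer: 116

Derivation:
val('a') = 1, val('b') = 2
Position k = 3, exponent = n-1-k = 0
B^0 mod M = 13^0 mod 127 = 1
Delta = (2 - 1) * 1 mod 127 = 1
New hash = (115 + 1) mod 127 = 116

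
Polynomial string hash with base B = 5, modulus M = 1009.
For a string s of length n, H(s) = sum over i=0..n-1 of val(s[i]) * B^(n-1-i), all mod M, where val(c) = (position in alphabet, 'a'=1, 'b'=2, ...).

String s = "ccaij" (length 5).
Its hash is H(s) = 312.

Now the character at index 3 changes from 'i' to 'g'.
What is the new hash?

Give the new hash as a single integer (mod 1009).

val('i') = 9, val('g') = 7
Position k = 3, exponent = n-1-k = 1
B^1 mod M = 5^1 mod 1009 = 5
Delta = (7 - 9) * 5 mod 1009 = 999
New hash = (312 + 999) mod 1009 = 302

Answer: 302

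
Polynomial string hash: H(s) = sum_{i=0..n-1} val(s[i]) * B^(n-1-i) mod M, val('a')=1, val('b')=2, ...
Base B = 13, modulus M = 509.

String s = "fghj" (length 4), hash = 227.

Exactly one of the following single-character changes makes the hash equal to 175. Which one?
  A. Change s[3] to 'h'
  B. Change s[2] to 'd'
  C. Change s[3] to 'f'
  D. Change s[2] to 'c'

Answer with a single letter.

Option A: s[3]='j'->'h', delta=(8-10)*13^0 mod 509 = 507, hash=227+507 mod 509 = 225
Option B: s[2]='h'->'d', delta=(4-8)*13^1 mod 509 = 457, hash=227+457 mod 509 = 175 <-- target
Option C: s[3]='j'->'f', delta=(6-10)*13^0 mod 509 = 505, hash=227+505 mod 509 = 223
Option D: s[2]='h'->'c', delta=(3-8)*13^1 mod 509 = 444, hash=227+444 mod 509 = 162

Answer: B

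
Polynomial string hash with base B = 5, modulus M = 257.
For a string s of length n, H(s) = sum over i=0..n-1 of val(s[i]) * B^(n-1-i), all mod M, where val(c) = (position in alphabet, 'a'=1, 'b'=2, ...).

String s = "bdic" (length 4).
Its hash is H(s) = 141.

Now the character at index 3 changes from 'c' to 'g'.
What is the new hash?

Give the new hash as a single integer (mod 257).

val('c') = 3, val('g') = 7
Position k = 3, exponent = n-1-k = 0
B^0 mod M = 5^0 mod 257 = 1
Delta = (7 - 3) * 1 mod 257 = 4
New hash = (141 + 4) mod 257 = 145

Answer: 145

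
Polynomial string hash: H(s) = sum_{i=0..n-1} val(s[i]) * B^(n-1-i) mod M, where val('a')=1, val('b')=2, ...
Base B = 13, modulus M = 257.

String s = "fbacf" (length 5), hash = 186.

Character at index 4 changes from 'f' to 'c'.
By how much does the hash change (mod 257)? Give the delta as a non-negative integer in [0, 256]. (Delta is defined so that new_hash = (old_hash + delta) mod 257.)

Answer: 254

Derivation:
Delta formula: (val(new) - val(old)) * B^(n-1-k) mod M
  val('c') - val('f') = 3 - 6 = -3
  B^(n-1-k) = 13^0 mod 257 = 1
  Delta = -3 * 1 mod 257 = 254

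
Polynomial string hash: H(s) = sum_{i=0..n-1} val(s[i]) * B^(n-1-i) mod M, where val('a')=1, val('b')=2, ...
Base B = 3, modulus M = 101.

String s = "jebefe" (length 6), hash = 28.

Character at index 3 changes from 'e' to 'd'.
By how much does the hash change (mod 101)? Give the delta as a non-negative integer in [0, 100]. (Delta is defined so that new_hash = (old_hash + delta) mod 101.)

Delta formula: (val(new) - val(old)) * B^(n-1-k) mod M
  val('d') - val('e') = 4 - 5 = -1
  B^(n-1-k) = 3^2 mod 101 = 9
  Delta = -1 * 9 mod 101 = 92

Answer: 92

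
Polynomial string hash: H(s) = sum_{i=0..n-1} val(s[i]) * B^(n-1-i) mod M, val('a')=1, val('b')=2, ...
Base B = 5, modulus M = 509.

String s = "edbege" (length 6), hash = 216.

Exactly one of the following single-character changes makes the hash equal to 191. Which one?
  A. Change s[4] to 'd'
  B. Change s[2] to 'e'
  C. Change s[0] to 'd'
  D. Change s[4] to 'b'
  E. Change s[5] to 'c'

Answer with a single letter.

Option A: s[4]='g'->'d', delta=(4-7)*5^1 mod 509 = 494, hash=216+494 mod 509 = 201
Option B: s[2]='b'->'e', delta=(5-2)*5^3 mod 509 = 375, hash=216+375 mod 509 = 82
Option C: s[0]='e'->'d', delta=(4-5)*5^5 mod 509 = 438, hash=216+438 mod 509 = 145
Option D: s[4]='g'->'b', delta=(2-7)*5^1 mod 509 = 484, hash=216+484 mod 509 = 191 <-- target
Option E: s[5]='e'->'c', delta=(3-5)*5^0 mod 509 = 507, hash=216+507 mod 509 = 214

Answer: D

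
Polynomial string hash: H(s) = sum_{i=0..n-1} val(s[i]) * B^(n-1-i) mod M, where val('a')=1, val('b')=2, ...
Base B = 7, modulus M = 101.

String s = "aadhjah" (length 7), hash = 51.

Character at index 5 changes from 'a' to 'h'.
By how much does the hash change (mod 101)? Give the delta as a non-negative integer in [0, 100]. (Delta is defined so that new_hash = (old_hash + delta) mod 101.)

Delta formula: (val(new) - val(old)) * B^(n-1-k) mod M
  val('h') - val('a') = 8 - 1 = 7
  B^(n-1-k) = 7^1 mod 101 = 7
  Delta = 7 * 7 mod 101 = 49

Answer: 49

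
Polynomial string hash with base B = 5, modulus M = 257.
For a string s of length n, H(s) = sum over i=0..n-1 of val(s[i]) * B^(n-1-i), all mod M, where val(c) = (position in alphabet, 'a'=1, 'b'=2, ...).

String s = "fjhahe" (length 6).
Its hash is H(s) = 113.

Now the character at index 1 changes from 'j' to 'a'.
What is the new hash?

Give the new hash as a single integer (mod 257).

val('j') = 10, val('a') = 1
Position k = 1, exponent = n-1-k = 4
B^4 mod M = 5^4 mod 257 = 111
Delta = (1 - 10) * 111 mod 257 = 29
New hash = (113 + 29) mod 257 = 142

Answer: 142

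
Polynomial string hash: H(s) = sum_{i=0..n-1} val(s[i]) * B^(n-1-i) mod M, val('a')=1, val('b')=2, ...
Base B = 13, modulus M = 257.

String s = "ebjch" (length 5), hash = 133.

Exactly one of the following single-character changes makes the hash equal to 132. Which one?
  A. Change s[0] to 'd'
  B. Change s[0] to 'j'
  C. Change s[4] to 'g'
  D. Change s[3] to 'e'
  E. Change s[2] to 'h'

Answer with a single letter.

Answer: C

Derivation:
Option A: s[0]='e'->'d', delta=(4-5)*13^4 mod 257 = 223, hash=133+223 mod 257 = 99
Option B: s[0]='e'->'j', delta=(10-5)*13^4 mod 257 = 170, hash=133+170 mod 257 = 46
Option C: s[4]='h'->'g', delta=(7-8)*13^0 mod 257 = 256, hash=133+256 mod 257 = 132 <-- target
Option D: s[3]='c'->'e', delta=(5-3)*13^1 mod 257 = 26, hash=133+26 mod 257 = 159
Option E: s[2]='j'->'h', delta=(8-10)*13^2 mod 257 = 176, hash=133+176 mod 257 = 52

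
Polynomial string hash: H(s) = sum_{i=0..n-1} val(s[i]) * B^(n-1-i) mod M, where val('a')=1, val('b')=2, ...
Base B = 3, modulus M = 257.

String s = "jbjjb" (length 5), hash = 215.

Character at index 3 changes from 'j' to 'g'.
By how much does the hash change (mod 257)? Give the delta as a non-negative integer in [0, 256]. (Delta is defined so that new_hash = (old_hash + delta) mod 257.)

Answer: 248

Derivation:
Delta formula: (val(new) - val(old)) * B^(n-1-k) mod M
  val('g') - val('j') = 7 - 10 = -3
  B^(n-1-k) = 3^1 mod 257 = 3
  Delta = -3 * 3 mod 257 = 248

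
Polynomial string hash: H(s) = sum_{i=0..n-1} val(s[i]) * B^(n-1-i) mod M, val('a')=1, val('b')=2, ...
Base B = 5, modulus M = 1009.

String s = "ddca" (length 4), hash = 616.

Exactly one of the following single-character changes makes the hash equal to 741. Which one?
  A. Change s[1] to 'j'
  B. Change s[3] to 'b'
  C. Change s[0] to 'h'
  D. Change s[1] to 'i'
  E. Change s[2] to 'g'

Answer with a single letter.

Option A: s[1]='d'->'j', delta=(10-4)*5^2 mod 1009 = 150, hash=616+150 mod 1009 = 766
Option B: s[3]='a'->'b', delta=(2-1)*5^0 mod 1009 = 1, hash=616+1 mod 1009 = 617
Option C: s[0]='d'->'h', delta=(8-4)*5^3 mod 1009 = 500, hash=616+500 mod 1009 = 107
Option D: s[1]='d'->'i', delta=(9-4)*5^2 mod 1009 = 125, hash=616+125 mod 1009 = 741 <-- target
Option E: s[2]='c'->'g', delta=(7-3)*5^1 mod 1009 = 20, hash=616+20 mod 1009 = 636

Answer: D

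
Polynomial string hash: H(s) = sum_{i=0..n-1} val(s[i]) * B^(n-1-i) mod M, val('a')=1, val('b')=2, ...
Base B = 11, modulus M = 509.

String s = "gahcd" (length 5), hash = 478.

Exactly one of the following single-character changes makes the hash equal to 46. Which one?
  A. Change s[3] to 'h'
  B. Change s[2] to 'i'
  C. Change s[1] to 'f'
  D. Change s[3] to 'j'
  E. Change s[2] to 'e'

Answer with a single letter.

Answer: D

Derivation:
Option A: s[3]='c'->'h', delta=(8-3)*11^1 mod 509 = 55, hash=478+55 mod 509 = 24
Option B: s[2]='h'->'i', delta=(9-8)*11^2 mod 509 = 121, hash=478+121 mod 509 = 90
Option C: s[1]='a'->'f', delta=(6-1)*11^3 mod 509 = 38, hash=478+38 mod 509 = 7
Option D: s[3]='c'->'j', delta=(10-3)*11^1 mod 509 = 77, hash=478+77 mod 509 = 46 <-- target
Option E: s[2]='h'->'e', delta=(5-8)*11^2 mod 509 = 146, hash=478+146 mod 509 = 115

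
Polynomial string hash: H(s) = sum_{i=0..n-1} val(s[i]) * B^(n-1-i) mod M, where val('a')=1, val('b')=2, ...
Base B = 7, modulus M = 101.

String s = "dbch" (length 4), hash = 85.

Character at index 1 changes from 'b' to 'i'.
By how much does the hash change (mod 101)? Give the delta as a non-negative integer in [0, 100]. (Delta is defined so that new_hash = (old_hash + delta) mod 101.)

Delta formula: (val(new) - val(old)) * B^(n-1-k) mod M
  val('i') - val('b') = 9 - 2 = 7
  B^(n-1-k) = 7^2 mod 101 = 49
  Delta = 7 * 49 mod 101 = 40

Answer: 40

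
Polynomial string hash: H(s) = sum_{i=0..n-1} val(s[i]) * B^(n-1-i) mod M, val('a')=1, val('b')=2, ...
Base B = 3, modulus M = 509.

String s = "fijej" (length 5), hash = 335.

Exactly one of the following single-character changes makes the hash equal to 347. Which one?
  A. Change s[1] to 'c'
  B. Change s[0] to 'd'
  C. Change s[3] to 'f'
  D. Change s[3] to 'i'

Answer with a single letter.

Option A: s[1]='i'->'c', delta=(3-9)*3^3 mod 509 = 347, hash=335+347 mod 509 = 173
Option B: s[0]='f'->'d', delta=(4-6)*3^4 mod 509 = 347, hash=335+347 mod 509 = 173
Option C: s[3]='e'->'f', delta=(6-5)*3^1 mod 509 = 3, hash=335+3 mod 509 = 338
Option D: s[3]='e'->'i', delta=(9-5)*3^1 mod 509 = 12, hash=335+12 mod 509 = 347 <-- target

Answer: D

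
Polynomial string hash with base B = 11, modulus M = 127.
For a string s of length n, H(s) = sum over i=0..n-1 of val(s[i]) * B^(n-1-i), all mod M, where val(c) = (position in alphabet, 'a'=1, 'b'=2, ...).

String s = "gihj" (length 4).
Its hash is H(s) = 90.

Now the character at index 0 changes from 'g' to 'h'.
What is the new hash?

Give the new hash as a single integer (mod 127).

val('g') = 7, val('h') = 8
Position k = 0, exponent = n-1-k = 3
B^3 mod M = 11^3 mod 127 = 61
Delta = (8 - 7) * 61 mod 127 = 61
New hash = (90 + 61) mod 127 = 24

Answer: 24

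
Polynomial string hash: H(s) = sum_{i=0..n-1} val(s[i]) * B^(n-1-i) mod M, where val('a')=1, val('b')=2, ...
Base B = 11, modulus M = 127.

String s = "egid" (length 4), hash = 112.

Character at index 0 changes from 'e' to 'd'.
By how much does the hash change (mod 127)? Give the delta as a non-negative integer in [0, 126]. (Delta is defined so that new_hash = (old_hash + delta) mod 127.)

Answer: 66

Derivation:
Delta formula: (val(new) - val(old)) * B^(n-1-k) mod M
  val('d') - val('e') = 4 - 5 = -1
  B^(n-1-k) = 11^3 mod 127 = 61
  Delta = -1 * 61 mod 127 = 66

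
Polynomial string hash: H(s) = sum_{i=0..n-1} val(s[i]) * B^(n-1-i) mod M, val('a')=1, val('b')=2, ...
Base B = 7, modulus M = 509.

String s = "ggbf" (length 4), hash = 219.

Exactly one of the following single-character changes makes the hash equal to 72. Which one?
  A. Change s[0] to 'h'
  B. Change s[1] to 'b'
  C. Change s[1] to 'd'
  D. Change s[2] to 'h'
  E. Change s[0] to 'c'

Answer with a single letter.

Answer: C

Derivation:
Option A: s[0]='g'->'h', delta=(8-7)*7^3 mod 509 = 343, hash=219+343 mod 509 = 53
Option B: s[1]='g'->'b', delta=(2-7)*7^2 mod 509 = 264, hash=219+264 mod 509 = 483
Option C: s[1]='g'->'d', delta=(4-7)*7^2 mod 509 = 362, hash=219+362 mod 509 = 72 <-- target
Option D: s[2]='b'->'h', delta=(8-2)*7^1 mod 509 = 42, hash=219+42 mod 509 = 261
Option E: s[0]='g'->'c', delta=(3-7)*7^3 mod 509 = 155, hash=219+155 mod 509 = 374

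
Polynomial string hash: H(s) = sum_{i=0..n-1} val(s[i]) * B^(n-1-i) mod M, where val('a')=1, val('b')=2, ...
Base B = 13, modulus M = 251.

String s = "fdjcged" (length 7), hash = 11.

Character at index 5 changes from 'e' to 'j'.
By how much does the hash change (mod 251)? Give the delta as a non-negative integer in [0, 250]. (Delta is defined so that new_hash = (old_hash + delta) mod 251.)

Delta formula: (val(new) - val(old)) * B^(n-1-k) mod M
  val('j') - val('e') = 10 - 5 = 5
  B^(n-1-k) = 13^1 mod 251 = 13
  Delta = 5 * 13 mod 251 = 65

Answer: 65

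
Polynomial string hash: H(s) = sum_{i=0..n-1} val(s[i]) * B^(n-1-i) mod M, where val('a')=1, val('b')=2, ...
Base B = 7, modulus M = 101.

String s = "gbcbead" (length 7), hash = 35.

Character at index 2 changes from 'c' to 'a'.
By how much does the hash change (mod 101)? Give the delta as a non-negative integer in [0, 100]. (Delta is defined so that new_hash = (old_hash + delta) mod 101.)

Answer: 46

Derivation:
Delta formula: (val(new) - val(old)) * B^(n-1-k) mod M
  val('a') - val('c') = 1 - 3 = -2
  B^(n-1-k) = 7^4 mod 101 = 78
  Delta = -2 * 78 mod 101 = 46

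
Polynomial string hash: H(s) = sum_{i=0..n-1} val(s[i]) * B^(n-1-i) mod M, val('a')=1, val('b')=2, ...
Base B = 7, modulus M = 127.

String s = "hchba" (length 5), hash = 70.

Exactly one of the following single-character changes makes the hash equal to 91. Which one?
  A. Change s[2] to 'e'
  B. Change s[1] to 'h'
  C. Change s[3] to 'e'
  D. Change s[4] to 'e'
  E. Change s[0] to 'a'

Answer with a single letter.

Option A: s[2]='h'->'e', delta=(5-8)*7^2 mod 127 = 107, hash=70+107 mod 127 = 50
Option B: s[1]='c'->'h', delta=(8-3)*7^3 mod 127 = 64, hash=70+64 mod 127 = 7
Option C: s[3]='b'->'e', delta=(5-2)*7^1 mod 127 = 21, hash=70+21 mod 127 = 91 <-- target
Option D: s[4]='a'->'e', delta=(5-1)*7^0 mod 127 = 4, hash=70+4 mod 127 = 74
Option E: s[0]='h'->'a', delta=(1-8)*7^4 mod 127 = 84, hash=70+84 mod 127 = 27

Answer: C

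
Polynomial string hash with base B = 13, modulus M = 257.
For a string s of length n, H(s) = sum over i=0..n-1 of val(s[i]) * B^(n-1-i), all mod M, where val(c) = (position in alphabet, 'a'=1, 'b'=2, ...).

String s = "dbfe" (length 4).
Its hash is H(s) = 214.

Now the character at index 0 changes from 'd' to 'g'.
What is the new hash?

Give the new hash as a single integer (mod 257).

val('d') = 4, val('g') = 7
Position k = 0, exponent = n-1-k = 3
B^3 mod M = 13^3 mod 257 = 141
Delta = (7 - 4) * 141 mod 257 = 166
New hash = (214 + 166) mod 257 = 123

Answer: 123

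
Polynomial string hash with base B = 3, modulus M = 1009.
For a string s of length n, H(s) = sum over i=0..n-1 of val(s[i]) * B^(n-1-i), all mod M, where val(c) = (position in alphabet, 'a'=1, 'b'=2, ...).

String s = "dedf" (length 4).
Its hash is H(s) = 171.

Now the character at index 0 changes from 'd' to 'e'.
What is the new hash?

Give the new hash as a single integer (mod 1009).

val('d') = 4, val('e') = 5
Position k = 0, exponent = n-1-k = 3
B^3 mod M = 3^3 mod 1009 = 27
Delta = (5 - 4) * 27 mod 1009 = 27
New hash = (171 + 27) mod 1009 = 198

Answer: 198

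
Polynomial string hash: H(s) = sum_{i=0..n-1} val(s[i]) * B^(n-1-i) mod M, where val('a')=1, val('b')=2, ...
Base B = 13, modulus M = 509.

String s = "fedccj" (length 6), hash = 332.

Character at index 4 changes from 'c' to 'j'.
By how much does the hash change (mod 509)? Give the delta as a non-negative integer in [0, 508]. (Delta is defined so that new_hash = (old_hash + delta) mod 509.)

Delta formula: (val(new) - val(old)) * B^(n-1-k) mod M
  val('j') - val('c') = 10 - 3 = 7
  B^(n-1-k) = 13^1 mod 509 = 13
  Delta = 7 * 13 mod 509 = 91

Answer: 91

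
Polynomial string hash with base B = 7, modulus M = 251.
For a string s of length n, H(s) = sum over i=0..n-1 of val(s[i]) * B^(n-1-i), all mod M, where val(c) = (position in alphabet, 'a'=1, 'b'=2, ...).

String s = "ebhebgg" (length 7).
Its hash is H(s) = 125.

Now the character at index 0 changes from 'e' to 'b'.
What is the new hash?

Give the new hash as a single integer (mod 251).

val('e') = 5, val('b') = 2
Position k = 0, exponent = n-1-k = 6
B^6 mod M = 7^6 mod 251 = 181
Delta = (2 - 5) * 181 mod 251 = 210
New hash = (125 + 210) mod 251 = 84

Answer: 84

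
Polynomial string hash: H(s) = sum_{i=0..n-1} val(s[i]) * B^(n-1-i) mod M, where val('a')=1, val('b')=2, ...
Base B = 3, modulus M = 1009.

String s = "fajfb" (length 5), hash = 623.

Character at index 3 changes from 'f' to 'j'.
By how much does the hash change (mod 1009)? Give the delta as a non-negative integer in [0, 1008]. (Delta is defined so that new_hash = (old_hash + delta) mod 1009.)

Delta formula: (val(new) - val(old)) * B^(n-1-k) mod M
  val('j') - val('f') = 10 - 6 = 4
  B^(n-1-k) = 3^1 mod 1009 = 3
  Delta = 4 * 3 mod 1009 = 12

Answer: 12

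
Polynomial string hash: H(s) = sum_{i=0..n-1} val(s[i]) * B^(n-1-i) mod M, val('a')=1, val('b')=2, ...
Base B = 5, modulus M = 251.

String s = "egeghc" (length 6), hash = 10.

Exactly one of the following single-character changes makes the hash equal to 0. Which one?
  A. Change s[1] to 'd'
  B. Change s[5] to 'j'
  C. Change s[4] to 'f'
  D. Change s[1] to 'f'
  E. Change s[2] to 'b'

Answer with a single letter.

Answer: C

Derivation:
Option A: s[1]='g'->'d', delta=(4-7)*5^4 mod 251 = 133, hash=10+133 mod 251 = 143
Option B: s[5]='c'->'j', delta=(10-3)*5^0 mod 251 = 7, hash=10+7 mod 251 = 17
Option C: s[4]='h'->'f', delta=(6-8)*5^1 mod 251 = 241, hash=10+241 mod 251 = 0 <-- target
Option D: s[1]='g'->'f', delta=(6-7)*5^4 mod 251 = 128, hash=10+128 mod 251 = 138
Option E: s[2]='e'->'b', delta=(2-5)*5^3 mod 251 = 127, hash=10+127 mod 251 = 137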